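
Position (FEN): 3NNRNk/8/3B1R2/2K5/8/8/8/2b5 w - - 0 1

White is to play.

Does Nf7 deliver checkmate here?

no

After Nf7: black king on h8; in check: yes, from the white knight on f7.
Black has 1 legal reply: Kh7.
In check but a legal move exists → not checkmate.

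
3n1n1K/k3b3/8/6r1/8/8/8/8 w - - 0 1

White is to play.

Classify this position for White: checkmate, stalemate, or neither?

stalemate

White to move; white king on h8.
In check: no.
King squares — g7: attacked by Rg5; h7: attacked by Nf8; g8: attacked by Rg5.
Legal moves for White: none.
Not in check and no legal moves → stalemate.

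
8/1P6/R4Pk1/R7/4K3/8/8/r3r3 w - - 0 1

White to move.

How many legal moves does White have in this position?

White to move; king on e4.
In check: yes, from the black rook on e1.
Legal moves: Kd5, Kf4, Kd4, Kf3, Kd3.
Count: 5.

5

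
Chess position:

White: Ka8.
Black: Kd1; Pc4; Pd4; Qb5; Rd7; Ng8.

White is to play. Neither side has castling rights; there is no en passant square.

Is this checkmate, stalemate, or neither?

stalemate

White to move; white king on a8.
In check: no.
King squares — a7: attacked by Rd7; b7: attacked by Qb5; b8: attacked by Qb5.
Legal moves for White: none.
Not in check and no legal moves → stalemate.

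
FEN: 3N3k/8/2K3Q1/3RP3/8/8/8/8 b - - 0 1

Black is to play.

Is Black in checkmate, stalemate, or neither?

Black to move; black king on h8.
In check: no.
King squares — g7: attacked by Qg6; h7: attacked by Qg6; g8: attacked by Qg6.
Legal moves for Black: none.
Not in check and no legal moves → stalemate.

stalemate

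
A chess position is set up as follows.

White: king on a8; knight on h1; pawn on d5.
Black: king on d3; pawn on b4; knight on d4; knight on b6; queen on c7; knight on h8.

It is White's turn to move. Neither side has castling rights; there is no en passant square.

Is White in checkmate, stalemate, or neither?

White to move; white king on a8.
In check: yes, from the black knight on b6.
King squares — a7: attacked by Qc7; b7: attacked by Qc7; b8: attacked by Qc7.
Legal moves for White: none.
In check with no legal moves → checkmate.

checkmate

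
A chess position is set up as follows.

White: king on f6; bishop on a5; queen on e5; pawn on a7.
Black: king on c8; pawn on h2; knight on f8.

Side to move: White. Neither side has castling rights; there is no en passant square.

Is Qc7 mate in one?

yes

After Qc7: black king on c8; in check: yes, from the white queen on c7.
King squares — b7: attacked by Qc7; c7: attacked by Ba5; d7: attacked by Qc7; b8: attacked by Pa7; d8: attacked by Qc7.
Black has no legal moves → checkmate.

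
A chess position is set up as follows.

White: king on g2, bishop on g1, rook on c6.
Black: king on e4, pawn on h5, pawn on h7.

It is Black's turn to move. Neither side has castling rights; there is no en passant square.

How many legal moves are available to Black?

Black to move; king on e4.
In check: no.
Legal moves: Kf5, Ke5, Kd5, Kf4, Kd3, h6, h4.
Count: 7.

7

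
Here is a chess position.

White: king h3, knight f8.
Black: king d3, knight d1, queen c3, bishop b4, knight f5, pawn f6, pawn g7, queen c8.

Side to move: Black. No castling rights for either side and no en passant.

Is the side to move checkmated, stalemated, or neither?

Black to move; black king on d3.
In check: no.
Legal moves for Black include: Qxf8, Qe8, Qd8, Qb8, Qa8, Qd7, Q8c7, Qb7, Qe6, Q8c6, Qa6, Q8c5, Q8c4, Ne7+, Nh6+, Nd6+, Nh4+, Nd4+, ... (list truncated; more exist).
Black has legal moves and is not in check → neither.

neither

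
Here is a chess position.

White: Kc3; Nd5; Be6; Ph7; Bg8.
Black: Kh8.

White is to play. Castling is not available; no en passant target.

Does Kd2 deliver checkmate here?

After Kd2: black king on h8; in check: no.
Black is not in check, so this cannot be checkmate.

no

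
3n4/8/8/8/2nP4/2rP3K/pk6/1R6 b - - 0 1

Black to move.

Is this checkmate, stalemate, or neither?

Black to move; black king on b2.
In check: yes, from the white rook on b1.
King squares — a1: attacked by Rb1; b1: available; c1: attacked by Rb1; a2: own pawn; c2: available; a3: available; b3: attacked by Rb1; c3: own rook.
Legal moves for Black: Ka3, Kc2, Kxb1, axb1=Q, axb1=R, axb1=B, axb1=N.
Black is in check but has 7 legal moves → neither.

neither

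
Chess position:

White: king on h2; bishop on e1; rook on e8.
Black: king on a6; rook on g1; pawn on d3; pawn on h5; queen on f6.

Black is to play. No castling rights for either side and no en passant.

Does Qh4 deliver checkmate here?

no

After Qh4: white king on h2; in check: yes, from the black queen on h4.
White has 2 legal replies: Kxg1, Bxh4.
In check but a legal move exists → not checkmate.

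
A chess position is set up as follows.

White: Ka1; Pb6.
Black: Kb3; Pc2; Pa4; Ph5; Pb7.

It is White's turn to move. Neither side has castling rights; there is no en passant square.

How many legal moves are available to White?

White to move; king on a1.
In check: no.
Legal moves: none.
Count: 0.

0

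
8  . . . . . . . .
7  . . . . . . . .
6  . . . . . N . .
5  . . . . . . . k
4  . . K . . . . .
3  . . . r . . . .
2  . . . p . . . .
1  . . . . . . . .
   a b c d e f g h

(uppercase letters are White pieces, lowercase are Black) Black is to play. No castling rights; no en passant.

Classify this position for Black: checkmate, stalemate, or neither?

Black to move; black king on h5.
In check: yes, from the white knight on f6.
Legal moves for Black: Kh6, Kg6, Kg5, Kh4.
Black is in check but has 4 legal moves → neither.

neither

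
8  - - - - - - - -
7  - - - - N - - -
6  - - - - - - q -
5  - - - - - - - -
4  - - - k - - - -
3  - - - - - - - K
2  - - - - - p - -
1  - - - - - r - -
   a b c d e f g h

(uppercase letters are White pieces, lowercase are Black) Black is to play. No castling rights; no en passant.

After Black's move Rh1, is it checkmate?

yes

After Rh1: white king on h3; in check: yes, from the black rook on h1.
King squares — g2: attacked by Qg6; h2: attacked by Rh1; g3: attacked by Qg6; g4: attacked by Qg6; h4: attacked by Rh1.
White has no legal moves → checkmate.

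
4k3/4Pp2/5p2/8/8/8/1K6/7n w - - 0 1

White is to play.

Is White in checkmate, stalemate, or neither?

White to move; white king on b2.
In check: no.
Legal moves for White: Kc3, Kb3, Ka3, Kc2, Ka2, Kc1, Kb1, Ka1.
White has 8 legal moves and is not in check → neither.

neither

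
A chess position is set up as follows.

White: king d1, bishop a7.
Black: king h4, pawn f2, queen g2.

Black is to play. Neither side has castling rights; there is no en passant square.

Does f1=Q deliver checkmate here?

After f1=Q: white king on d1; in check: yes, from the black queen on f1.
King squares — c1: attacked by Qf1; e1: attacked by Qf1; c2: attacked by Qg2; d2: attacked by Qg2; e2: attacked by Qf1.
White has no legal moves → checkmate.

yes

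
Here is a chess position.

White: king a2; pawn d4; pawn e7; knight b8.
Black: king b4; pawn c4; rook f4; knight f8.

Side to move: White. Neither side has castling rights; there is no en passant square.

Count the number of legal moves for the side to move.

15

White to move; king on a2.
In check: no.
Legal moves: Nd7, Nc6+, Na6+, Kb2, Kb1, Ka1, exf8=Q+, exf8=R, exf8=B+, exf8=N, e8=Q, e8=R, e8=B, e8=N, d5.
Count: 15.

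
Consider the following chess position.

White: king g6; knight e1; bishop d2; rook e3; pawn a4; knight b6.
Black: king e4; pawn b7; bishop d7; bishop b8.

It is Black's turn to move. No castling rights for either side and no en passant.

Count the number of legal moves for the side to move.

Black to move; king on e4.
In check: yes, from the white rook on e3.
Legal moves: Kf4, Kd4.
Count: 2.

2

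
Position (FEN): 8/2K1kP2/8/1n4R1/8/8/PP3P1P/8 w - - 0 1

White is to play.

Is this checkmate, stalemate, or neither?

White to move; white king on c7.
In check: yes, from the black knight on b5.
King squares — b6: available; c6: available; d6: attacked by Nb5; b7: available; d7: attacked by Ke7; b8: available; c8: available; d8: attacked by Ke7.
Legal moves for White: Kc8, Kb8, Kb7, Kc6, Kb6, Rxb5.
White is in check but has 6 legal moves → neither.

neither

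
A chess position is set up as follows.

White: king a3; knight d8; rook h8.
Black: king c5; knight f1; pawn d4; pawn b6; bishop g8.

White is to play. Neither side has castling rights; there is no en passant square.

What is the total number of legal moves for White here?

14

White to move; king on a3.
In check: no.
Legal moves: Rxg8, Rh7, Rh6, Rh5+, Rh4, Rh3, Rh2, Rh1, Nf7, Nb7+, Ne6+, Nc6, Ka4, Kb2.
Count: 14.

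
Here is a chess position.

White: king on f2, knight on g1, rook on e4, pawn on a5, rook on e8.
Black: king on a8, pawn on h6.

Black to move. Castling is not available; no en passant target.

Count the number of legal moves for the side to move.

Black to move; king on a8.
In check: yes, from the white rook on e8.
Legal moves: Kb7, Ka7.
Count: 2.

2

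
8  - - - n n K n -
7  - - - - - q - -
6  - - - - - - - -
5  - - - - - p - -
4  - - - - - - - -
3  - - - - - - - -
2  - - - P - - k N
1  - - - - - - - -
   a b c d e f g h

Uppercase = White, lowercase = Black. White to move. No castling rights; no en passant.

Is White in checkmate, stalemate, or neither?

checkmate

White to move; white king on f8.
In check: yes, from the black queen on f7.
King squares — e7: attacked by Qf7; f7: attacked by Nd8; g7: attacked by Qf7; e8: attacked by Qf7; g8: attacked by Qf7.
Legal moves for White: none.
In check with no legal moves → checkmate.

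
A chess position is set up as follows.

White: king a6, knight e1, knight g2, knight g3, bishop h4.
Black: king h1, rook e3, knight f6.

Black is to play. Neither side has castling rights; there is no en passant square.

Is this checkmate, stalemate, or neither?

Black to move; black king on h1.
In check: yes, from the white knight on g3.
King squares — g1: available; g2: attacked by Ne1; h2: available.
Legal moves for Black: Kh2, Kg1, Rxg3.
Black is in check but has 3 legal moves → neither.

neither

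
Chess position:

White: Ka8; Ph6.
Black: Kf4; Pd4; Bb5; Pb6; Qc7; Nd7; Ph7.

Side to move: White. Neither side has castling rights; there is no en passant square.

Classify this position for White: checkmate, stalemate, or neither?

stalemate

White to move; white king on a8.
In check: no.
King squares — a7: attacked by Qc7; b7: attacked by Qc7; b8: attacked by Qc7.
Legal moves for White: none.
Not in check and no legal moves → stalemate.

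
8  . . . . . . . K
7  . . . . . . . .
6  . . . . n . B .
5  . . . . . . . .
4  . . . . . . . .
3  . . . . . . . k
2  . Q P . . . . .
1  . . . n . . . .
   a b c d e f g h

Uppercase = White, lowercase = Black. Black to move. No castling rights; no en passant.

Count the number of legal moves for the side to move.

Black to move; king on h3.
In check: no.
Legal moves: Nf8, Nd8, Ng7, Nc7, Ng5, Nc5, Nf4, Nd4, Kh4, Kg4, Kg3, Kh2, Kg2, Ne3, Nc3, Nf2, Nxb2.
Count: 17.

17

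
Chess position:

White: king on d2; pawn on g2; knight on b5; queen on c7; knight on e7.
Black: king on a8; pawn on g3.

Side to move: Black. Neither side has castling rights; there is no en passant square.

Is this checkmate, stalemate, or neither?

Black to move; black king on a8.
In check: no.
King squares — a7: attacked by Nb5; b7: attacked by Qc7; b8: attacked by Qc7.
Legal moves for Black: none.
Not in check and no legal moves → stalemate.

stalemate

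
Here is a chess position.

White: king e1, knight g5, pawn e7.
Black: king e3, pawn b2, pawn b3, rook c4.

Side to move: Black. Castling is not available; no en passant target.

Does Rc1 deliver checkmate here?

After Rc1: white king on e1; in check: yes, from the black rook on c1.
King squares — d1: attacked by Rc1; f1: attacked by Rc1; d2: attacked by Ke3; e2: attacked by Ke3; f2: attacked by Ke3.
White has no legal moves → checkmate.

yes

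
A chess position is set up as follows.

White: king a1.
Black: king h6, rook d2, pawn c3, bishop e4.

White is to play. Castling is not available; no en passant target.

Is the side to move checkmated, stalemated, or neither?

White to move; white king on a1.
In check: no.
King squares — b1: attacked by Be4; a2: attacked by Rd2; b2: attacked by Rd2.
Legal moves for White: none.
Not in check and no legal moves → stalemate.

stalemate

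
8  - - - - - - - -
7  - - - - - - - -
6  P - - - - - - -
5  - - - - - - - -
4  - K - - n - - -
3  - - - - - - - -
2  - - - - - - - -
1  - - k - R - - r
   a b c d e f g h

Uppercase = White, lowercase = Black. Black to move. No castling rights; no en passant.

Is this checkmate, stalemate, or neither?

Black to move; black king on c1.
In check: yes, from the white rook on e1.
King squares — b1: attacked by Re1; d1: attacked by Re1; b2: available; c2: available; d2: available.
Legal moves for Black: Kd2, Kc2, Kb2, Rxe1.
Black is in check but has 4 legal moves → neither.

neither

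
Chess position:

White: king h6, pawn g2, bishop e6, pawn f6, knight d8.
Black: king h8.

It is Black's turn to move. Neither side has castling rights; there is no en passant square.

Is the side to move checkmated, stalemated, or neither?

Black to move; black king on h8.
In check: no.
King squares — g7: attacked by Pf6; h7: attacked by Kh6; g8: attacked by Be6.
Legal moves for Black: none.
Not in check and no legal moves → stalemate.

stalemate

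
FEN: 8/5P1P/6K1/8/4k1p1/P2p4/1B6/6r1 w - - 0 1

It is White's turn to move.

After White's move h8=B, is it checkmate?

no

After h8=B: black king on e4; in check: no.
Black is not in check, so this cannot be checkmate.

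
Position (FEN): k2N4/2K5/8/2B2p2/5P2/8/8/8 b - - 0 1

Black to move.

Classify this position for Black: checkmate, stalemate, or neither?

Black to move; black king on a8.
In check: no.
King squares — a7: attacked by Bc5; b7: attacked by Kc7; b8: attacked by Kc7.
Legal moves for Black: none.
Not in check and no legal moves → stalemate.

stalemate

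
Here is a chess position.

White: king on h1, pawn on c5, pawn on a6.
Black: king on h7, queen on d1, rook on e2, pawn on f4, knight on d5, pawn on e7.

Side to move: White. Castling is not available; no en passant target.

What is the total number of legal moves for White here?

White to move; king on h1.
In check: yes, from the black queen on d1.
Legal moves: none.
Count: 0.

0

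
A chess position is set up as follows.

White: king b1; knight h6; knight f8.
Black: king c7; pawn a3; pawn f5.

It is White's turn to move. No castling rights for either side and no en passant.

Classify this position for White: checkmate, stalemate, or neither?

neither

White to move; white king on b1.
In check: no.
Legal moves for White: Nh7, Nd7, Ng6, Ne6+, Ng8, Nf7, Nxf5, Ng4, Kc2, Ka2, Kc1, Ka1.
White has 12 legal moves and is not in check → neither.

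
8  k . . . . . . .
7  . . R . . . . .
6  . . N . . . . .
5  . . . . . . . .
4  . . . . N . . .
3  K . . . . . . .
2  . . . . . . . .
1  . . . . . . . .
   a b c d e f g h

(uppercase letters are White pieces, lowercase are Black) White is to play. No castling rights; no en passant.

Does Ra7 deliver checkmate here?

yes

After Ra7: black king on a8; in check: yes, from the white rook on a7.
King squares — a7: attacked by Nc6; b7: attacked by Ra7; b8: attacked by Nc6.
Black has no legal moves → checkmate.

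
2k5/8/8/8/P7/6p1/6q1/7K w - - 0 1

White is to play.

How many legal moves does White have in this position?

White to move; king on h1.
In check: yes, from the black queen on g2.
Legal moves: Kxg2.
Count: 1.

1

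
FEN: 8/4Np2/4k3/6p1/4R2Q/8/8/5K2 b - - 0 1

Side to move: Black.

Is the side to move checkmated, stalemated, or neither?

Black to move; black king on e6.
In check: yes, from the white rook on e4.
Legal moves for Black: Kd7, Kf6, Kd6.
Black is in check but has 3 legal moves → neither.

neither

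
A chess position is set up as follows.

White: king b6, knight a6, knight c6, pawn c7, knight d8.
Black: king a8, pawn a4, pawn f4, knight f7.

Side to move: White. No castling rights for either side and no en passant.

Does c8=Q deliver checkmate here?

yes

After c8=Q: black king on a8; in check: yes, from the white queen on c8.
King squares — a7: attacked by Kb6; b7: attacked by Kb6; b8: attacked by Na6.
Black has no legal moves → checkmate.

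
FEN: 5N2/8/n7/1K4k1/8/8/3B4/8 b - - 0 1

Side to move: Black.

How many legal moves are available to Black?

5

Black to move; king on g5.
In check: yes, from the white bishop on d2.
Legal moves: Kf6, Kh5, Kf5, Kh4, Kg4.
Count: 5.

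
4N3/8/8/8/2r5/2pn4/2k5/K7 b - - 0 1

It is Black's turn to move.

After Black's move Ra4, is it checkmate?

yes

After Ra4: white king on a1; in check: yes, from the black rook on a4.
King squares — b1: attacked by Kc2; a2: attacked by Ra4; b2: attacked by Kc2.
White has no legal moves → checkmate.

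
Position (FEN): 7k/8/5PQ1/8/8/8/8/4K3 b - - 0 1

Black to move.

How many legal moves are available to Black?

0

Black to move; king on h8.
In check: no.
Legal moves: none.
Count: 0.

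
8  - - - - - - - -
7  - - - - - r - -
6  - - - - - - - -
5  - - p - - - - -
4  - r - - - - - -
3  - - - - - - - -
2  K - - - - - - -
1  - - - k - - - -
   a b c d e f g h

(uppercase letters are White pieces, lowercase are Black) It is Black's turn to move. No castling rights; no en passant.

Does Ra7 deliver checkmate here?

yes

After Ra7: white king on a2; in check: yes, from the black rook on a7.
King squares — a1: attacked by Ra7; b1: attacked by Rb4; b2: attacked by Rb4; a3: attacked by Ra7; b3: attacked by Rb4.
White has no legal moves → checkmate.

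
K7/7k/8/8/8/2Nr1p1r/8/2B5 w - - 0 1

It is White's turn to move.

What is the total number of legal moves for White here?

White to move; king on a8.
In check: no.
Legal moves: Kb8, Kb7, Ka7, Nd5, Nb5, Ne4, Na4, Ne2, Na2, Nd1, Nb1, Bh6, Bg5, Bf4, Be3, Ba3, Bd2, Bb2.
Count: 18.

18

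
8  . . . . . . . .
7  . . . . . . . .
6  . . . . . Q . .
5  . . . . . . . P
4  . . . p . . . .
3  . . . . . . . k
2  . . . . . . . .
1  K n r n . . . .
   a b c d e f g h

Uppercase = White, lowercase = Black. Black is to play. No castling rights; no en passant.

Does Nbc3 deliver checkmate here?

After Nbc3: white king on a1; in check: yes, from the black rook on c1.
King squares — b1: attacked by Rc1; a2: attacked by Nc3; b2: attacked by Nd1.
White has no legal moves → checkmate.

yes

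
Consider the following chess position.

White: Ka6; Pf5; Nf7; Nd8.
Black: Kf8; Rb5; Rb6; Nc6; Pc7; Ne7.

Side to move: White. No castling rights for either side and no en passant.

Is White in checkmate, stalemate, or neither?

checkmate

White to move; white king on a6.
In check: yes, from the black rook on b6.
King squares — a5: attacked by Rb5; b5: attacked by Rb6; b6: attacked by Rb5; a7: attacked by Nc6; b7: attacked by Rb6.
Legal moves for White: none.
In check with no legal moves → checkmate.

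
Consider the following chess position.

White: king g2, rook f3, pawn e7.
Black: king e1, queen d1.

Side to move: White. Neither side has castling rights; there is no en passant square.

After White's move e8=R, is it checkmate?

no

After e8=R: black king on e1; in check: yes, from the white rook on e8.
Black has 2 legal replies: Kd2, Qe2+.
In check but a legal move exists → not checkmate.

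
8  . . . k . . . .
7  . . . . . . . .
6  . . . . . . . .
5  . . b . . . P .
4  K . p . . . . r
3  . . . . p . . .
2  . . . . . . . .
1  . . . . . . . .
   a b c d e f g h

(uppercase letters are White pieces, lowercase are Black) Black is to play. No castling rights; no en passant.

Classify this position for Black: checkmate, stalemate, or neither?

neither

Black to move; black king on d8.
In check: no.
Legal moves for Black include: Ke8, Kc8, Ke7, Kd7, Kc7, Bf8, Be7, Ba7, Bd6, Bb6, Bd4, Bb4, Ba3, Rh8, Rh7, Rh6, Rh5, Rg4, ... (list truncated; more exist).
Black has legal moves and is not in check → neither.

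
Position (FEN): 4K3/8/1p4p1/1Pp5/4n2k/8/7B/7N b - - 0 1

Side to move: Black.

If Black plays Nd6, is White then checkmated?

After Nd6: white king on e8; in check: yes, from the black knight on d6.
White has 5 legal replies: Kf8, Kd8, Ke7, Kd7, Bxd6.
In check but a legal move exists → not checkmate.

no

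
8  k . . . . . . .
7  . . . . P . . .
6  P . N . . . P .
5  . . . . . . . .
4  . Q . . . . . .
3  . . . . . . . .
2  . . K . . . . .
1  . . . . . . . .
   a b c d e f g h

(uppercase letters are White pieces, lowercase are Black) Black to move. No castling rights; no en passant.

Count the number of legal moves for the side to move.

Black to move; king on a8.
In check: no.
Legal moves: none.
Count: 0.

0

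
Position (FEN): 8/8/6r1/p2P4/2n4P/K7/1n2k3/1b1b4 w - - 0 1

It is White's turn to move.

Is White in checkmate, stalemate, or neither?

checkmate

White to move; white king on a3.
In check: yes, from the black knight on c4.
King squares — a2: attacked by Bb1; b2: attacked by Nc4; b3: attacked by Bd1; a4: attacked by Bd1; b4: attacked by Pa5.
Legal moves for White: none.
In check with no legal moves → checkmate.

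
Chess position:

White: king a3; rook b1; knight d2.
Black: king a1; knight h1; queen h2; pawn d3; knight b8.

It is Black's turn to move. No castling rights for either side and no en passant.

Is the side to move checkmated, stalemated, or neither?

checkmate

Black to move; black king on a1.
In check: yes, from the white rook on b1.
King squares — b1: attacked by Nd2; a2: attacked by Ka3; b2: attacked by Rb1.
Legal moves for Black: none.
In check with no legal moves → checkmate.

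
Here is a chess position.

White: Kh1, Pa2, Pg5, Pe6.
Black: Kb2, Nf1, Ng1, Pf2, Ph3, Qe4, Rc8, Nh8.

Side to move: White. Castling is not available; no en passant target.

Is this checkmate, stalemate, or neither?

checkmate

White to move; white king on h1.
In check: yes, from the black queen on e4.
King squares — g1: attacked by Pf2; g2: attacked by Ph3; h2: attacked by Nf1.
Legal moves for White: none.
In check with no legal moves → checkmate.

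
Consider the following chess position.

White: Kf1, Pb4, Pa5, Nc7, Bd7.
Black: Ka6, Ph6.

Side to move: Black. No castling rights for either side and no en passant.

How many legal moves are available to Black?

Black to move; king on a6.
In check: yes, from the white knight on c7.
Legal moves: Kb7, Ka7.
Count: 2.

2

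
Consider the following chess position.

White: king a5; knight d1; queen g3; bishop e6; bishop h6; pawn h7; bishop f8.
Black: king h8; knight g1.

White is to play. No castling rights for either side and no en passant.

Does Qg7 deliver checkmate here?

yes

After Qg7: black king on h8; in check: yes, from the white queen on g7.
King squares — g7: attacked by Bh6; h7: attacked by Qg7; g8: attacked by Be6.
Black has no legal moves → checkmate.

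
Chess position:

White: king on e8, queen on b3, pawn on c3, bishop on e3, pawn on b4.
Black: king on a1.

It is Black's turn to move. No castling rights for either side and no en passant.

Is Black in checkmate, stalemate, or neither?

stalemate

Black to move; black king on a1.
In check: no.
King squares — b1: attacked by Qb3; a2: attacked by Qb3; b2: attacked by Qb3.
Legal moves for Black: none.
Not in check and no legal moves → stalemate.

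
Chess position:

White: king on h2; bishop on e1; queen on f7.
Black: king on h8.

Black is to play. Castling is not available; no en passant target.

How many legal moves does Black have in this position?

Black to move; king on h8.
In check: no.
Legal moves: none.
Count: 0.

0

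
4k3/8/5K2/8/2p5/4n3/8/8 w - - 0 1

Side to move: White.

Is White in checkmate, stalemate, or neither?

White to move; white king on f6.
In check: no.
Legal moves for White: Kg7, Kg6, Ke6, Kg5, Ke5.
White has 5 legal moves and is not in check → neither.

neither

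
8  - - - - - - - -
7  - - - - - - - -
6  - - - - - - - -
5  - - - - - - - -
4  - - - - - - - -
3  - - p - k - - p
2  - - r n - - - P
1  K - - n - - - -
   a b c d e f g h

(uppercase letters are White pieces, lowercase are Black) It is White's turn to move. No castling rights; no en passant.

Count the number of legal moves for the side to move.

White to move; king on a1.
In check: no.
Legal moves: none.
Count: 0.

0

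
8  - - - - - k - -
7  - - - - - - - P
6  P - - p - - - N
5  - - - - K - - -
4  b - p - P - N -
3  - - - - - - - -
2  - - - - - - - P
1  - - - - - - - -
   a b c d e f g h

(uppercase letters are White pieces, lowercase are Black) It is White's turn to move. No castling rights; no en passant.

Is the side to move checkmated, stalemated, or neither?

White to move; white king on e5.
In check: yes, from the black pawn on d6.
King squares — d4: available; e4: own pawn; f4: available; d5: available; f5: available; d6: available; e6: available; f6: available.
Legal moves for White: Kf6, Ke6, Kxd6, Kf5, Kd5, Kf4, Kd4.
White is in check but has 7 legal moves → neither.

neither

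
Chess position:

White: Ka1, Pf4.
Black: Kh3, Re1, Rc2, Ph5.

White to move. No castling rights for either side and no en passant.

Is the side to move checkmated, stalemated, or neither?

checkmate

White to move; white king on a1.
In check: yes, from the black rook on e1.
King squares — b1: attacked by Re1; a2: attacked by Rc2; b2: attacked by Rc2.
Legal moves for White: none.
In check with no legal moves → checkmate.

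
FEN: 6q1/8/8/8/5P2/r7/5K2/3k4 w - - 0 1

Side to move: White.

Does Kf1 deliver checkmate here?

After Kf1: black king on d1; in check: no.
Black is not in check, so this cannot be checkmate.

no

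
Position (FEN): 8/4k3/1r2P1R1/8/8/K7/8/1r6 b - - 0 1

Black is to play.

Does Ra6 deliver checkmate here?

yes

After Ra6: white king on a3; in check: yes, from the black rook on a6.
King squares — a2: attacked by Ra6; b2: attacked by Rb1; b3: attacked by Rb1; a4: attacked by Ra6; b4: attacked by Rb1.
White has no legal moves → checkmate.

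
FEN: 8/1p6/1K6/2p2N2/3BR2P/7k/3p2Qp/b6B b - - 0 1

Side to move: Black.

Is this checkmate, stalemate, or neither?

Black to move; black king on h3.
In check: yes, from the white queen on g2.
King squares — g2: attacked by Bh1; h2: own pawn; g3: attacked by Qg2; g4: attacked by Qg2; h4: attacked by Re4.
Legal moves for Black: none.
In check with no legal moves → checkmate.

checkmate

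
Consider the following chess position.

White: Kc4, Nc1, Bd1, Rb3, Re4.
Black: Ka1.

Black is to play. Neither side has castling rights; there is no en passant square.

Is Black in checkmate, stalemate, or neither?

Black to move; black king on a1.
In check: no.
King squares — b1: attacked by Rb3; a2: attacked by Nc1; b2: attacked by Rb3.
Legal moves for Black: none.
Not in check and no legal moves → stalemate.

stalemate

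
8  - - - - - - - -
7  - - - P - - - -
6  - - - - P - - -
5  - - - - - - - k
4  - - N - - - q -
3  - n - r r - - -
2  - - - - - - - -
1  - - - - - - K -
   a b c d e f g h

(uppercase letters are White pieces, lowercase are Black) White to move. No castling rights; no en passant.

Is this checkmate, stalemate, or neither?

neither

White to move; white king on g1.
In check: yes, from the black queen on g4.
Legal moves for White: Kh2, Kf2, Kh1, Kf1.
White is in check but has 4 legal moves → neither.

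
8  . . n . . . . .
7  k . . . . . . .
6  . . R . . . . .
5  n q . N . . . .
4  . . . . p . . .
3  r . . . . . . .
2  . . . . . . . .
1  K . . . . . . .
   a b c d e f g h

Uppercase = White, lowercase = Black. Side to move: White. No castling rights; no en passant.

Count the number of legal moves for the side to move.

White to move; king on a1.
In check: yes, from the black rook on a3.
Legal moves: none.
Count: 0.

0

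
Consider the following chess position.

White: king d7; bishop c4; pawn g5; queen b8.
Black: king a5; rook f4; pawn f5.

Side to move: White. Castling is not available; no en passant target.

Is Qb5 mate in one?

yes

After Qb5: black king on a5; in check: yes, from the white queen on b5.
King squares — a4: attacked by Qb5; b4: attacked by Qb5; b5: attacked by Bc4; a6: attacked by Qb5; b6: attacked by Qb5.
Black has no legal moves → checkmate.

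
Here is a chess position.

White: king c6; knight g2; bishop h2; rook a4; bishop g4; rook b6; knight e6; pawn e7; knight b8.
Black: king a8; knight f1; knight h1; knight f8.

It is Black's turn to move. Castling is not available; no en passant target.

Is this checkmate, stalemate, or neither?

checkmate

Black to move; black king on a8.
In check: yes, from the white rook on a4.
King squares — a7: attacked by Ra4; b7: attacked by Rb6; b8: attacked by Bh2.
Legal moves for Black: none.
In check with no legal moves → checkmate.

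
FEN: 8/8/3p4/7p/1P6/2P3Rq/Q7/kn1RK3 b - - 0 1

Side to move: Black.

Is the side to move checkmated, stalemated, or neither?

Black to move; black king on a1.
In check: yes, from the white queen on a2.
King squares — b1: own knight; a2: available; b2: attacked by Qa2.
Legal moves for Black: Kxa2.
Black is in check but has 1 legal move → neither.

neither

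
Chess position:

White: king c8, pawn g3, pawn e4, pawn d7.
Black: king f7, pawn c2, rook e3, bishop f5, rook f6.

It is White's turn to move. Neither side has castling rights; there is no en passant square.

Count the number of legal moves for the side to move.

7

White to move; king on c8.
In check: no.
Legal moves: Kd8, Kb8, Kc7, Kb7, exf5, e5, g4.
Count: 7.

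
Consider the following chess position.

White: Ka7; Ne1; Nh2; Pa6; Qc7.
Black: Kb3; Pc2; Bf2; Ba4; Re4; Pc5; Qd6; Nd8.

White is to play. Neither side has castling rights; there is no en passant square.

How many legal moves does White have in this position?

White to move; king on a7.
In check: no.
Legal moves: Qxd8, Qc8, Qb8+, Qh7, Qg7, Qf7+, Qe7, Qd7, Qb7+, Qxd6, Qc6, Qb6+, Qxc5, Qa5, Kb8, Ka8, Ng4, Nhf3, Nf1, Nef3, Nd3, Ng2, Nxc2.
Count: 23.

23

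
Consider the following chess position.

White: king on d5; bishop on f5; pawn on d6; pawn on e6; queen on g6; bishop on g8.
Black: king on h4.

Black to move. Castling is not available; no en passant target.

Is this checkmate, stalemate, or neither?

stalemate

Black to move; black king on h4.
In check: no.
King squares — g3: attacked by Qg6; h3: attacked by Bf5; g4: attacked by Bf5; g5: attacked by Qg6; h5: attacked by Qg6.
Legal moves for Black: none.
Not in check and no legal moves → stalemate.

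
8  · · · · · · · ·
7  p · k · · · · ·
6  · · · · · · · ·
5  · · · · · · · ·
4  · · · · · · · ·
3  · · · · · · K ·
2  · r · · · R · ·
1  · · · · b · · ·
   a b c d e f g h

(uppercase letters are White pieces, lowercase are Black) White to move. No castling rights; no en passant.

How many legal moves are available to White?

White to move; king on g3.
In check: no.
Legal moves: Kh4, Kg4, Kf4, Kh3, Kf3, Kh2, Kg2.
Count: 7.

7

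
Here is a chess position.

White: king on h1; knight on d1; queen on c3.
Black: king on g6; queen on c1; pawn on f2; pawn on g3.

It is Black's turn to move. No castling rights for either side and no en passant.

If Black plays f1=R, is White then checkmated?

no

After f1=R: white king on h1; in check: yes, from the black rook on f1.
White has 1 legal reply: Kg2.
In check but a legal move exists → not checkmate.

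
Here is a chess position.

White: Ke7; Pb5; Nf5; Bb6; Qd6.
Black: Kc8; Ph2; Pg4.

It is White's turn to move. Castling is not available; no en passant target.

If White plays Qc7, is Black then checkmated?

After Qc7: black king on c8; in check: yes, from the white queen on c7.
King squares — b7: attacked by Qc7; c7: attacked by Bb6; d7: attacked by Qc7; b8: attacked by Qc7; d8: attacked by Qc7.
Black has no legal moves → checkmate.

yes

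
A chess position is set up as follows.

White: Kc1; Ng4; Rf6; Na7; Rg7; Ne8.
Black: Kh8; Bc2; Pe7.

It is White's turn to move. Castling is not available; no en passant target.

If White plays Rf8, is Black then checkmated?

yes

After Rf8: black king on h8; in check: yes, from the white rook on f8.
King squares — g7: attacked by Ne8; h7: attacked by Rg7; g8: attacked by Rg7.
Black has no legal moves → checkmate.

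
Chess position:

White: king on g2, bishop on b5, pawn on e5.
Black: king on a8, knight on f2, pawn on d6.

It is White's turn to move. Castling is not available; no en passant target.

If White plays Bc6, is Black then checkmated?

no

After Bc6: black king on a8; in check: yes, from the white bishop on c6.
Black has 2 legal replies: Kb8, Ka7.
In check but a legal move exists → not checkmate.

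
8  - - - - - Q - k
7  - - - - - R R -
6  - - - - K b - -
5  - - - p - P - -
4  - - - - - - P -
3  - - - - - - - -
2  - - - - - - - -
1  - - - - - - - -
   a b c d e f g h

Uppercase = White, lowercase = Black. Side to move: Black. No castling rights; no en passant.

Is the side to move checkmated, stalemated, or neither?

checkmate

Black to move; black king on h8.
In check: yes, from the white queen on f8.
King squares — g7: attacked by Rf7; h7: attacked by Rg7; g8: attacked by Rg7.
Legal moves for Black: none.
In check with no legal moves → checkmate.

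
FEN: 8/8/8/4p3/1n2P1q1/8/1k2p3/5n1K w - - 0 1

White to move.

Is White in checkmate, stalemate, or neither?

stalemate

White to move; white king on h1.
In check: no.
King squares — g1: attacked by Qg4; g2: attacked by Qg4; h2: attacked by Nf1.
Legal moves for White: none.
Not in check and no legal moves → stalemate.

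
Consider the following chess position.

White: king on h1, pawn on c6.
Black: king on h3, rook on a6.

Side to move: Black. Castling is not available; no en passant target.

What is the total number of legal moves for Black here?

12

Black to move; king on h3.
In check: no.
Legal moves: Ra8, Ra7, Rxc6, Rb6, Ra5, Ra4, Ra3, Ra2, Ra1#, Kh4, Kg4, Kg3.
Count: 12.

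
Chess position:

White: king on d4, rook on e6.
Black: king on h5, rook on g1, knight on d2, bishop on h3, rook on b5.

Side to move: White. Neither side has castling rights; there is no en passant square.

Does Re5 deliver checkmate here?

After Re5: black king on h5; in check: yes, from the white rook on e5.
Black has 7 legal replies: Kh6, Kg6, Kh4, Kg4, Rxe5, Bf5, Rg5.
In check but a legal move exists → not checkmate.

no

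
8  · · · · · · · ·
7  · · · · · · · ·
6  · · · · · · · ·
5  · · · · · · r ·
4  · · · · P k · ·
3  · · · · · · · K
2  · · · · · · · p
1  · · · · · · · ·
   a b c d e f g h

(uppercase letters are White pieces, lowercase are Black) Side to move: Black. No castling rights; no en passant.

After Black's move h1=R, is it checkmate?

yes

After h1=R: white king on h3; in check: yes, from the black rook on h1.
King squares — g2: attacked by Rg5; h2: attacked by Rh1; g3: attacked by Kf4; g4: attacked by Kf4; h4: attacked by Rh1.
White has no legal moves → checkmate.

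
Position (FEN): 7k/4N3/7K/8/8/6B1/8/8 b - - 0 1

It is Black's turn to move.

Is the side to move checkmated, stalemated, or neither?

stalemate

Black to move; black king on h8.
In check: no.
King squares — g7: attacked by Kh6; h7: attacked by Kh6; g8: attacked by Ne7.
Legal moves for Black: none.
Not in check and no legal moves → stalemate.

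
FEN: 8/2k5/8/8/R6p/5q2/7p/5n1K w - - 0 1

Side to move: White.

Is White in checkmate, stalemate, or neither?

White to move; white king on h1.
In check: yes, from the black queen on f3.
King squares — g1: attacked by Ph2; g2: attacked by Qf3; h2: attacked by Nf1.
Legal moves for White: none.
In check with no legal moves → checkmate.

checkmate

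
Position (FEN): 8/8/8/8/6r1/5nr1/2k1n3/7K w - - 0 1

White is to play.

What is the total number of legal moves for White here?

0

White to move; king on h1.
In check: no.
Legal moves: none.
Count: 0.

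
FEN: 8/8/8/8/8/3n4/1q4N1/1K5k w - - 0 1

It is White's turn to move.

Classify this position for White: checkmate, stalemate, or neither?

checkmate

White to move; white king on b1.
In check: yes, from the black queen on b2.
King squares — a1: attacked by Qb2; c1: attacked by Qb2; a2: attacked by Qb2; b2: attacked by Nd3; c2: attacked by Qb2.
Legal moves for White: none.
In check with no legal moves → checkmate.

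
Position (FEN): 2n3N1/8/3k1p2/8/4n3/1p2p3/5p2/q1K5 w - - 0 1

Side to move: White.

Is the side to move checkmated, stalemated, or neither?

checkmate

White to move; white king on c1.
In check: yes, from the black queen on a1.
King squares — b1: attacked by Qa1; d1: attacked by Qa1; b2: attacked by Qa1; c2: attacked by Pb3; d2: attacked by Pe3.
Legal moves for White: none.
In check with no legal moves → checkmate.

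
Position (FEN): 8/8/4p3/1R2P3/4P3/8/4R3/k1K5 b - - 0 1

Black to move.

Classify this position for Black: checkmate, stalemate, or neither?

stalemate

Black to move; black king on a1.
In check: no.
King squares — b1: attacked by Kc1; a2: attacked by Re2; b2: attacked by Kc1.
Legal moves for Black: none.
Not in check and no legal moves → stalemate.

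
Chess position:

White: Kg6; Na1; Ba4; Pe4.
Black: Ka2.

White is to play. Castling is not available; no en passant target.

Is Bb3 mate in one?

no

After Bb3: black king on a2; in check: yes, from the white bishop on b3.
Black has 4 legal replies: Ka3, Kb2, Kb1, Kxa1.
In check but a legal move exists → not checkmate.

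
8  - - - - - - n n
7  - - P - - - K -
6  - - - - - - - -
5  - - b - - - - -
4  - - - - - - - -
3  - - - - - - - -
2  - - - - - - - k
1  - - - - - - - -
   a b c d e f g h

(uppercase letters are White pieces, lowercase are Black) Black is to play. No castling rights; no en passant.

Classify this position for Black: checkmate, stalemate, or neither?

Black to move; black king on h2.
In check: no.
Legal moves for Black include: Nf7, Ng6, Ne7, Nh6, Nf6, Bf8+, Be7, Ba7, Bd6, Bb6, Bd4+, Bb4, Be3, Ba3, Bf2, Bg1, Kh3, Kg3, ... (list truncated; more exist).
Black has legal moves and is not in check → neither.

neither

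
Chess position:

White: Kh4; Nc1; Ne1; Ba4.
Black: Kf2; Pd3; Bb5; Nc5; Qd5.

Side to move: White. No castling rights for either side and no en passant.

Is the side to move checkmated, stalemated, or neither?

White to move; white king on h4.
In check: no.
Legal moves for White: Kg4, Kh3, Bxb5, Bb3, Bc2, Bd1, Nf3, Nexd3+, Ng2, Nc2, Ncxd3+, Nb3, Ne2, Na2.
White has 14 legal moves and is not in check → neither.

neither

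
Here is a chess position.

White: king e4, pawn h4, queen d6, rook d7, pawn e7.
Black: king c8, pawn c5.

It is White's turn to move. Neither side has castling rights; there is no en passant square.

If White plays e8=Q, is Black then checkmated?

yes

After e8=Q: black king on c8; in check: yes, from the white queen on e8.
King squares — b7: attacked by Rd7; c7: attacked by Qd6; d7: attacked by Qd6; b8: attacked by Qd6; d8: attacked by Rd7.
Black has no legal moves → checkmate.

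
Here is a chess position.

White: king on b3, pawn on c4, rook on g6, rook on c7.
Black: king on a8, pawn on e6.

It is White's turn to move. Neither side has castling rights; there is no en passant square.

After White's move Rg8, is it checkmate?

yes

After Rg8: black king on a8; in check: yes, from the white rook on g8.
King squares — a7: attacked by Rc7; b7: attacked by Rc7; b8: attacked by Rg8.
Black has no legal moves → checkmate.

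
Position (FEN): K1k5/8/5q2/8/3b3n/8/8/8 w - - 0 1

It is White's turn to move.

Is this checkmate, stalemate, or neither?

White to move; white king on a8.
In check: no.
King squares — a7: attacked by Bd4; b7: attacked by Kc8; b8: attacked by Kc8.
Legal moves for White: none.
Not in check and no legal moves → stalemate.

stalemate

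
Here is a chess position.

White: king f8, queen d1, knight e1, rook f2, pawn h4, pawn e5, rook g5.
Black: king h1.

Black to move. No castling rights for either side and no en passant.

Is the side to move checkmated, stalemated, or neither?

Black to move; black king on h1.
In check: no.
King squares — g1: attacked by Rg5; g2: attacked by Ne1; h2: attacked by Rf2.
Legal moves for Black: none.
Not in check and no legal moves → stalemate.

stalemate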